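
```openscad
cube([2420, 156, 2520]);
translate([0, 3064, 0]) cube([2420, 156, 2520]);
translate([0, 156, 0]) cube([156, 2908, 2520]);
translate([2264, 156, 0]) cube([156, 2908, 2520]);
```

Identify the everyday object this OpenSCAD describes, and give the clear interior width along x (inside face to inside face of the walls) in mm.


A house (or room) frame. The interior width is 2108 mm.

Four 2520 mm walls enclosing a rectangle with no floor or roof — a room or house frame. Outside width is 2420 mm and wall thickness is 156 mm, so the interior width is 2420 − 2 × 156 = 2108 mm.


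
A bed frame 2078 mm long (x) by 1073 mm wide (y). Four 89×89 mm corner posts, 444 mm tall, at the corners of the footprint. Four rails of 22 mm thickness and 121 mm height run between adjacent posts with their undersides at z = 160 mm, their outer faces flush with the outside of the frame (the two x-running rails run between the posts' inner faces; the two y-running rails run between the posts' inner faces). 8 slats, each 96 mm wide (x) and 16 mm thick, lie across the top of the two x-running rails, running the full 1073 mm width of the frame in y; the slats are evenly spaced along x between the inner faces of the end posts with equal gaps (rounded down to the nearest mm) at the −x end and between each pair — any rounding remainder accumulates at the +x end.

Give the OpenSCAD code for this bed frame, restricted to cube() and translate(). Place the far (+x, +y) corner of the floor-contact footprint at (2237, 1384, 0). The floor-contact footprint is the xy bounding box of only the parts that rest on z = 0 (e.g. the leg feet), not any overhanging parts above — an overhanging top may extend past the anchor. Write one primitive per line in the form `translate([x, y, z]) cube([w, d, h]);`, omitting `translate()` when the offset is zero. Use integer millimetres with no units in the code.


translate([159, 311, 0]) cube([89, 89, 444]);
translate([159, 1295, 0]) cube([89, 89, 444]);
translate([2148, 311, 0]) cube([89, 89, 444]);
translate([2148, 1295, 0]) cube([89, 89, 444]);
translate([248, 311, 160]) cube([1900, 22, 121]);
translate([248, 1362, 160]) cube([1900, 22, 121]);
translate([159, 400, 160]) cube([22, 895, 121]);
translate([2215, 400, 160]) cube([22, 895, 121]);
translate([373, 311, 281]) cube([96, 1073, 16]);
translate([594, 311, 281]) cube([96, 1073, 16]);
translate([815, 311, 281]) cube([96, 1073, 16]);
translate([1036, 311, 281]) cube([96, 1073, 16]);
translate([1257, 311, 281]) cube([96, 1073, 16]);
translate([1478, 311, 281]) cube([96, 1073, 16]);
translate([1699, 311, 281]) cube([96, 1073, 16]);
translate([1920, 311, 281]) cube([96, 1073, 16]);


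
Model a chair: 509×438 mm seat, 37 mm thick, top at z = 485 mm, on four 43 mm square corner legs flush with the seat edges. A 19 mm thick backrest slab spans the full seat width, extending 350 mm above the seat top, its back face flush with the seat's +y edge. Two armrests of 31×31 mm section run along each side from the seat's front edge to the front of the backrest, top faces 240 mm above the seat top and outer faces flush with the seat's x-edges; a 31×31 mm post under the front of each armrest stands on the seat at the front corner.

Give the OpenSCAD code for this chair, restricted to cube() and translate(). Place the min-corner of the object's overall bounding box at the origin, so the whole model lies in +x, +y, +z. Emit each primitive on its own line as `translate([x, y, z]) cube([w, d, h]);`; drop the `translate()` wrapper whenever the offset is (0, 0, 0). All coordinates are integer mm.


translate([0, 0, 448]) cube([509, 438, 37]);
cube([43, 43, 448]);
translate([466, 0, 0]) cube([43, 43, 448]);
translate([0, 395, 0]) cube([43, 43, 448]);
translate([466, 395, 0]) cube([43, 43, 448]);
translate([0, 419, 485]) cube([509, 19, 350]);
translate([0, 0, 694]) cube([31, 419, 31]);
translate([478, 0, 694]) cube([31, 419, 31]);
translate([0, 0, 485]) cube([31, 31, 209]);
translate([478, 0, 485]) cube([31, 31, 209]);


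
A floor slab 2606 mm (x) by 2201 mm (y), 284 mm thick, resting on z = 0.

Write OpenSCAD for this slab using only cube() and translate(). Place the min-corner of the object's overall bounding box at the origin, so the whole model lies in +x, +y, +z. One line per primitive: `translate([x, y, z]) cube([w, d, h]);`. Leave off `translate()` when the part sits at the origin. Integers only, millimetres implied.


cube([2606, 2201, 284]);


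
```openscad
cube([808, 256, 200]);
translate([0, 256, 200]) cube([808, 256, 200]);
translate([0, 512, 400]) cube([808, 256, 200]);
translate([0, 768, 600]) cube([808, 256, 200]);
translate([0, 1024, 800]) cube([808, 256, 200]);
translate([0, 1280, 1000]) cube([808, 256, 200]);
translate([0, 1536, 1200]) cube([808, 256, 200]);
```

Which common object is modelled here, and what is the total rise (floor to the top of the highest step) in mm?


A staircase. The total rise is 1400 mm.

7 identical blocks, each offset up and back from the previous — a staircase. Each step is 200 mm tall and there are 7 of them, so the total rise is 7 × 200 = 1400 mm.


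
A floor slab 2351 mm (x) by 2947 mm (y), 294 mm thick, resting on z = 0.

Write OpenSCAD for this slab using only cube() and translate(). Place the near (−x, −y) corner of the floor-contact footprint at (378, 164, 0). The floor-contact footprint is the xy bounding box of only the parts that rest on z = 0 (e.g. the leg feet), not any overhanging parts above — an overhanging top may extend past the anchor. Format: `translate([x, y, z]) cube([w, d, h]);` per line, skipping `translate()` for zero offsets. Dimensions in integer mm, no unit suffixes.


translate([378, 164, 0]) cube([2351, 2947, 294]);


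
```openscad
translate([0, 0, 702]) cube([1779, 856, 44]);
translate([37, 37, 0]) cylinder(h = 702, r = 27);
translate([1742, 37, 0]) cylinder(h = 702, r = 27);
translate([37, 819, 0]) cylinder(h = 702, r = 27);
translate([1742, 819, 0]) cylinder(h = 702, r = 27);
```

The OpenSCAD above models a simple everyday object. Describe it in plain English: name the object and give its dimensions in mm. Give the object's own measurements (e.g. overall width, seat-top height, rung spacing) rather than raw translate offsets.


A table: top 1779 mm (x) × 856 mm (y), 44 mm thick, upper face at z = 746 mm, on four round legs of 54 mm diameter, each leg's bounding box inset 10 mm from the nearest pair of top edges from z = 0 to the bottom of the top.


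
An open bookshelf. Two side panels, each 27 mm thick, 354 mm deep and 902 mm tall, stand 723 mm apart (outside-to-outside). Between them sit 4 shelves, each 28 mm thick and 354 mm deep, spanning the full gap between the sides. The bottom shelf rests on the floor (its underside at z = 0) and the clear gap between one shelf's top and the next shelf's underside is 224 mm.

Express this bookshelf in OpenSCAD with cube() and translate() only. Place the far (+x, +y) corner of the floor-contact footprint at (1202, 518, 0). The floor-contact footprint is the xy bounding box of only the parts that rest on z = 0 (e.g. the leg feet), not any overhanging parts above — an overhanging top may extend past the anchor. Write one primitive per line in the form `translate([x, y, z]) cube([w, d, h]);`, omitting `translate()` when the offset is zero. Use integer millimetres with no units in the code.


translate([479, 164, 0]) cube([27, 354, 902]);
translate([1175, 164, 0]) cube([27, 354, 902]);
translate([506, 164, 0]) cube([669, 354, 28]);
translate([506, 164, 252]) cube([669, 354, 28]);
translate([506, 164, 504]) cube([669, 354, 28]);
translate([506, 164, 756]) cube([669, 354, 28]);


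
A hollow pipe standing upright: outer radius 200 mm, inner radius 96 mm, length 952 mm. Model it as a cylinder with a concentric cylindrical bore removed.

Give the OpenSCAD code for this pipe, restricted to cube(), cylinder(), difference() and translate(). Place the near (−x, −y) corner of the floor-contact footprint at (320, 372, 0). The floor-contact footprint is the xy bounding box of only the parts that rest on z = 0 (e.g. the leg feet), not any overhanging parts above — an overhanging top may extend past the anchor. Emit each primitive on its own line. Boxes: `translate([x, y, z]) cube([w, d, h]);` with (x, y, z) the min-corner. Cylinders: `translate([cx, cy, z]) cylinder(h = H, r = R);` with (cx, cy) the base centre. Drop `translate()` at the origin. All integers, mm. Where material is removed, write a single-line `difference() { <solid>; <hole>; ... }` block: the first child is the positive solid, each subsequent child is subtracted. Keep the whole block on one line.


difference() { translate([520, 572, 0]) cylinder(h = 952, r = 200); translate([520, 572, 0]) cylinder(h = 952, r = 96); }


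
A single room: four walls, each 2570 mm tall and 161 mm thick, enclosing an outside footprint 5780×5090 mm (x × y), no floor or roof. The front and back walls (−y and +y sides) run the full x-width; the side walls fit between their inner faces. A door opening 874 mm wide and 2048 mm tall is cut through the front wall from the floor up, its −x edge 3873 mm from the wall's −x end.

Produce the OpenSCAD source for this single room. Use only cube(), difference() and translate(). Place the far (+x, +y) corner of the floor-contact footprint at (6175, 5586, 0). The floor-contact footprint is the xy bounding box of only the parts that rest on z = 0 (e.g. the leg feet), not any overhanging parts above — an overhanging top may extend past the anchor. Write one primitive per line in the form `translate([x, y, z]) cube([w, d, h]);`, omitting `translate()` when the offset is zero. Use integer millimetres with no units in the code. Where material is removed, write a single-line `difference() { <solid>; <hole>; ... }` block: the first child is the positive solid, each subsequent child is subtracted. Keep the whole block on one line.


difference() { translate([395, 496, 0]) cube([5780, 161, 2570]); translate([4268, 496, 0]) cube([874, 161, 2048]); }
translate([395, 5425, 0]) cube([5780, 161, 2570]);
translate([395, 657, 0]) cube([161, 4768, 2570]);
translate([6014, 657, 0]) cube([161, 4768, 2570]);


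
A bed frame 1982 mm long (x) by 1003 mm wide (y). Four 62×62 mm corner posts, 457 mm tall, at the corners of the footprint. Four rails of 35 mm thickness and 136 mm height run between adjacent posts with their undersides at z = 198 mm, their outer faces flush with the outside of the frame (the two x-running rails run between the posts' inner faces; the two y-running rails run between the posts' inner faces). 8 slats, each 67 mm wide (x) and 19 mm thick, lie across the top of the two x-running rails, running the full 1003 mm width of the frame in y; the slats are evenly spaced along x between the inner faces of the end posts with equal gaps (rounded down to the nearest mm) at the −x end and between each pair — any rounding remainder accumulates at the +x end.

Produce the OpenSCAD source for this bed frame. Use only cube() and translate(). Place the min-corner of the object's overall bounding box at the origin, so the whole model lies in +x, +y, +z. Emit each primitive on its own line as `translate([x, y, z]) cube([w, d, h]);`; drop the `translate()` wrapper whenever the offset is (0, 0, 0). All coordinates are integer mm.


cube([62, 62, 457]);
translate([0, 941, 0]) cube([62, 62, 457]);
translate([1920, 0, 0]) cube([62, 62, 457]);
translate([1920, 941, 0]) cube([62, 62, 457]);
translate([62, 0, 198]) cube([1858, 35, 136]);
translate([62, 968, 198]) cube([1858, 35, 136]);
translate([0, 62, 198]) cube([35, 879, 136]);
translate([1947, 62, 198]) cube([35, 879, 136]);
translate([208, 0, 334]) cube([67, 1003, 19]);
translate([421, 0, 334]) cube([67, 1003, 19]);
translate([634, 0, 334]) cube([67, 1003, 19]);
translate([847, 0, 334]) cube([67, 1003, 19]);
translate([1060, 0, 334]) cube([67, 1003, 19]);
translate([1273, 0, 334]) cube([67, 1003, 19]);
translate([1486, 0, 334]) cube([67, 1003, 19]);
translate([1699, 0, 334]) cube([67, 1003, 19]);


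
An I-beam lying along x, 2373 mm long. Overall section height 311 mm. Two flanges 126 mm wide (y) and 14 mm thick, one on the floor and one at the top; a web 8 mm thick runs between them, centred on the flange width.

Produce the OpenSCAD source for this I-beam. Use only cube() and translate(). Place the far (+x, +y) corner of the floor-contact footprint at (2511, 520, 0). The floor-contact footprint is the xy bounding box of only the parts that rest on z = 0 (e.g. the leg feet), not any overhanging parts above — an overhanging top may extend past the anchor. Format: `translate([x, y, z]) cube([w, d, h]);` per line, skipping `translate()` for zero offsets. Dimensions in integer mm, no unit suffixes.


translate([138, 394, 0]) cube([2373, 126, 14]);
translate([138, 453, 14]) cube([2373, 8, 283]);
translate([138, 394, 297]) cube([2373, 126, 14]);


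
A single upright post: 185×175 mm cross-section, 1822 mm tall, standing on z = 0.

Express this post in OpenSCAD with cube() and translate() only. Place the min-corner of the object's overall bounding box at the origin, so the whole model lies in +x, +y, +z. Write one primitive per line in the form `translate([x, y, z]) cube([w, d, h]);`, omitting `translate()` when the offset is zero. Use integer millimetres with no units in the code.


cube([185, 175, 1822]);


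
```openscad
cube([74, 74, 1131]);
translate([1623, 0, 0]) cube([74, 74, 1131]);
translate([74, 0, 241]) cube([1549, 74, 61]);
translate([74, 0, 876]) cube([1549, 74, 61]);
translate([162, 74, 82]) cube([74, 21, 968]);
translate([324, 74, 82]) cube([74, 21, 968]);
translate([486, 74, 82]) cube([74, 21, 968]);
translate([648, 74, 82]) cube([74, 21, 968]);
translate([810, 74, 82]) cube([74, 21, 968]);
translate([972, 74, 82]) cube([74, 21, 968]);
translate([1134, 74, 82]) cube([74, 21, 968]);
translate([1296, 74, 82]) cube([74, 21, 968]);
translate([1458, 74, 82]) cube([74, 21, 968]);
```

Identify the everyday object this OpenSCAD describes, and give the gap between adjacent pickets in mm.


A fence section. The picket gap is 88 mm.

Two posts, two rails, 9 pickets — a fence section. Span 1549 mm holds 9 pickets of 74 mm with 10 equal gaps: ⌊(1549 − 9·74) / 10⌋ = 88 mm.


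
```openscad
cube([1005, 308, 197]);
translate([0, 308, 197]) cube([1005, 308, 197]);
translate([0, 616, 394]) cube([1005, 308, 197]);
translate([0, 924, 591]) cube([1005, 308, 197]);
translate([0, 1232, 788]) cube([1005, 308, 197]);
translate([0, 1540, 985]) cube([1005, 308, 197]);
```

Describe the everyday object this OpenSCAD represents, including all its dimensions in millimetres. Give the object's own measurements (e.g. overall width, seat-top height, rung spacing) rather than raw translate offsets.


A straight staircase of 6 solid steps. Each step is 1005 mm wide (x), 308 mm deep (y, the going) and 197 mm tall (the rise). The first step rests on the floor; each subsequent step sits one going further in +y and one rise higher in +z, directly behind and above the previous step with no overlap.


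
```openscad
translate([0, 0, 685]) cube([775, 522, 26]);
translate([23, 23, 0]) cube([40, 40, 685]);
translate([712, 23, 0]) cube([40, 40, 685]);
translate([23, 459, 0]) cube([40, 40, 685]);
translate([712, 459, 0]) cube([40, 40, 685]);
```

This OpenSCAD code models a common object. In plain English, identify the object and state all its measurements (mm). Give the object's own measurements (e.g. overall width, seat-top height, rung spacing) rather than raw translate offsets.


A rectangular dining table. The top is 775×522×26 mm with its upper surface at z = 711 mm. It stands on four 40×40 mm square legs, each inset 23 mm from the nearest pair of top edges, running from the floor to the underside of the top.


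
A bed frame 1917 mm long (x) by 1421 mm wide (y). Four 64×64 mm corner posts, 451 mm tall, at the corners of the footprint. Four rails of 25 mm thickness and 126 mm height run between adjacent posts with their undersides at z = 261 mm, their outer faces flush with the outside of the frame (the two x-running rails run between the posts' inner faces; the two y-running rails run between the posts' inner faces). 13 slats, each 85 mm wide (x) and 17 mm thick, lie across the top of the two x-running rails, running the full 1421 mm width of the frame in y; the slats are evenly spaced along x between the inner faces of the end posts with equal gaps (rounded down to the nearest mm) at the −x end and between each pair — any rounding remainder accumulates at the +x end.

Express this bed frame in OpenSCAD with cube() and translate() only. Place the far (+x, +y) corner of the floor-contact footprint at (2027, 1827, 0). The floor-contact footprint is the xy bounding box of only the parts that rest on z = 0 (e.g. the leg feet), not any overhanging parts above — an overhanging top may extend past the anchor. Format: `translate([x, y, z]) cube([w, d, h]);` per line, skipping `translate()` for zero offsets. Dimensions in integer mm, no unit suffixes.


translate([110, 406, 0]) cube([64, 64, 451]);
translate([110, 1763, 0]) cube([64, 64, 451]);
translate([1963, 406, 0]) cube([64, 64, 451]);
translate([1963, 1763, 0]) cube([64, 64, 451]);
translate([174, 406, 261]) cube([1789, 25, 126]);
translate([174, 1802, 261]) cube([1789, 25, 126]);
translate([110, 470, 261]) cube([25, 1293, 126]);
translate([2002, 470, 261]) cube([25, 1293, 126]);
translate([222, 406, 387]) cube([85, 1421, 17]);
translate([355, 406, 387]) cube([85, 1421, 17]);
translate([488, 406, 387]) cube([85, 1421, 17]);
translate([621, 406, 387]) cube([85, 1421, 17]);
translate([754, 406, 387]) cube([85, 1421, 17]);
translate([887, 406, 387]) cube([85, 1421, 17]);
translate([1020, 406, 387]) cube([85, 1421, 17]);
translate([1153, 406, 387]) cube([85, 1421, 17]);
translate([1286, 406, 387]) cube([85, 1421, 17]);
translate([1419, 406, 387]) cube([85, 1421, 17]);
translate([1552, 406, 387]) cube([85, 1421, 17]);
translate([1685, 406, 387]) cube([85, 1421, 17]);
translate([1818, 406, 387]) cube([85, 1421, 17]);


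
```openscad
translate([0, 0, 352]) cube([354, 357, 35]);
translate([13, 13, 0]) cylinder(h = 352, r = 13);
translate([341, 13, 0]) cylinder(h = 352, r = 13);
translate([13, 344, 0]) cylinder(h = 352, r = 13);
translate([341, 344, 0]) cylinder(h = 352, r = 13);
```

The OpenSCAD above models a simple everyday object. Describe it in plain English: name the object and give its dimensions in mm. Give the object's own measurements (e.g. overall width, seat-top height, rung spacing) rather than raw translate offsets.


A four-legged stool. The seat is a 354×357×35 mm slab whose top surface is at z = 387 mm; four round legs, each 26 mm in diameter, run from the floor (z = 0) to the underside of the seat, each leg's axis is inset half a diameter from the nearest pair of seat edges (so the leg's bounding box is flush with the corner).


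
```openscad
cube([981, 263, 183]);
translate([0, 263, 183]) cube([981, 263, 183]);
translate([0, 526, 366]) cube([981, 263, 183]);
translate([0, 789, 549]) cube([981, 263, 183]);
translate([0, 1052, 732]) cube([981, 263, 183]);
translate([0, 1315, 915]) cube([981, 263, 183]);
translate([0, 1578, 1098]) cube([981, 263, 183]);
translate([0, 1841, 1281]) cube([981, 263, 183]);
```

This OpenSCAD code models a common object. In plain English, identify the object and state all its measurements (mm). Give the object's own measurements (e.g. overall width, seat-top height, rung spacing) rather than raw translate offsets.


A straight staircase of 8 solid steps. Each step is 981 mm wide (x), 263 mm deep (y, the going) and 183 mm tall (the rise). The first step rests on the floor; each subsequent step sits one going further in +y and one rise higher in +z, directly behind and above the previous step with no overlap.


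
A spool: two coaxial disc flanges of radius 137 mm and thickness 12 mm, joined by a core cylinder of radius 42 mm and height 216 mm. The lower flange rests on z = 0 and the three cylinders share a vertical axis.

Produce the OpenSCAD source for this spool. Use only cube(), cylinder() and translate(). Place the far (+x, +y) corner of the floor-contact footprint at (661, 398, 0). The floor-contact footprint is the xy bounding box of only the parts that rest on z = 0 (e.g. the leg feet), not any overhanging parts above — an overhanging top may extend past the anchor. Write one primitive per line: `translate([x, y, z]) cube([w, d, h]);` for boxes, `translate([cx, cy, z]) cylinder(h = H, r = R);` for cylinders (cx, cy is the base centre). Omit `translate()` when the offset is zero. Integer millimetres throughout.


translate([524, 261, 0]) cylinder(h = 12, r = 137);
translate([524, 261, 12]) cylinder(h = 216, r = 42);
translate([524, 261, 228]) cylinder(h = 12, r = 137);


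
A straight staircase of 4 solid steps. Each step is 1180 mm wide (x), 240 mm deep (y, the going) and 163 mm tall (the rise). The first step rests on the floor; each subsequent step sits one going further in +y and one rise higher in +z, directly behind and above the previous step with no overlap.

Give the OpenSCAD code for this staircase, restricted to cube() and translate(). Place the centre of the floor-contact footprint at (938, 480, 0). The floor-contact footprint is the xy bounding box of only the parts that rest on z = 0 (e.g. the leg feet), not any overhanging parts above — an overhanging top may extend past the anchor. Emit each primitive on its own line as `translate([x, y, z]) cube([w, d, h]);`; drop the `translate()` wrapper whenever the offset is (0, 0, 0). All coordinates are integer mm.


translate([348, 360, 0]) cube([1180, 240, 163]);
translate([348, 600, 163]) cube([1180, 240, 163]);
translate([348, 840, 326]) cube([1180, 240, 163]);
translate([348, 1080, 489]) cube([1180, 240, 163]);


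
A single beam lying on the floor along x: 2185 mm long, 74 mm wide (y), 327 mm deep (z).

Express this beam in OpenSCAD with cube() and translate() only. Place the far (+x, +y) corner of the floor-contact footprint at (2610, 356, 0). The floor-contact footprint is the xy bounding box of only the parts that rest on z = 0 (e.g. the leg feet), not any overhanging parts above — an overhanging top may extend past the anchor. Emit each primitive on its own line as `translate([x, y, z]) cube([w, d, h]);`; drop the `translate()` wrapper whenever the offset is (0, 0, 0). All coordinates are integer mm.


translate([425, 282, 0]) cube([2185, 74, 327]);


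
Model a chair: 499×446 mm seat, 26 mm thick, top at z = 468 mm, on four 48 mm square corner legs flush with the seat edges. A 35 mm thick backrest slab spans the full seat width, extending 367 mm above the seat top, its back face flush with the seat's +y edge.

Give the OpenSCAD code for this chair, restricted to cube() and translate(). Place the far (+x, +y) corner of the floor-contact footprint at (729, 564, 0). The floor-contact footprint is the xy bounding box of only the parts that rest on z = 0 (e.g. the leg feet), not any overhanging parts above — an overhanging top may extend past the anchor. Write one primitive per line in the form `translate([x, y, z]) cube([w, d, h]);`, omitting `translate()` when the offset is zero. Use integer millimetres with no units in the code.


translate([230, 118, 442]) cube([499, 446, 26]);
translate([230, 118, 0]) cube([48, 48, 442]);
translate([681, 118, 0]) cube([48, 48, 442]);
translate([230, 516, 0]) cube([48, 48, 442]);
translate([681, 516, 0]) cube([48, 48, 442]);
translate([230, 529, 468]) cube([499, 35, 367]);


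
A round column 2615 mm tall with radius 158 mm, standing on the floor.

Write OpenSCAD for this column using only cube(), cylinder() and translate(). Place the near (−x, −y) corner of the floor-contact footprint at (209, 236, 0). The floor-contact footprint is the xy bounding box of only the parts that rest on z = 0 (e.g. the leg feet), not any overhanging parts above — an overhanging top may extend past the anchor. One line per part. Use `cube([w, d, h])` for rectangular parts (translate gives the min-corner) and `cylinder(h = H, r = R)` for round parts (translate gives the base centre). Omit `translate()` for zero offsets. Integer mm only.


translate([367, 394, 0]) cylinder(h = 2615, r = 158);


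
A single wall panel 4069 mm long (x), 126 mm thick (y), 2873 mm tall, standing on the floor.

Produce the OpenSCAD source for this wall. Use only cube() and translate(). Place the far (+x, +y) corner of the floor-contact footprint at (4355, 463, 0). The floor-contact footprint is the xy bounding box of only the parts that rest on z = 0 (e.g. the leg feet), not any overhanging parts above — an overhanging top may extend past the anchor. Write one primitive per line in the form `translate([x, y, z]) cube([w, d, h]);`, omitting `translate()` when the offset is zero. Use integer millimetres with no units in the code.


translate([286, 337, 0]) cube([4069, 126, 2873]);


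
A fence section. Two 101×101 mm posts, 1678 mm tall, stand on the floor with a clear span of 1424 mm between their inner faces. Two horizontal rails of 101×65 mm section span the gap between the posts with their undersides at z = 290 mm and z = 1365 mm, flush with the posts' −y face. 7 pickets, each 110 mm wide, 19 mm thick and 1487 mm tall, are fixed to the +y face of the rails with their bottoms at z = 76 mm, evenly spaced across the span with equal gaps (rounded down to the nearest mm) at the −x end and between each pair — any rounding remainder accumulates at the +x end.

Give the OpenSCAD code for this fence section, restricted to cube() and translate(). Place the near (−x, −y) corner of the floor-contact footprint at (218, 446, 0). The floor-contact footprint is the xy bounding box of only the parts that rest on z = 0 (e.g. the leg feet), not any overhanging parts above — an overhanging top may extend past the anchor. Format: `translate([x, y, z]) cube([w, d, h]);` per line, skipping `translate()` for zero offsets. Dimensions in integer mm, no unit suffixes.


translate([218, 446, 0]) cube([101, 101, 1678]);
translate([1743, 446, 0]) cube([101, 101, 1678]);
translate([319, 446, 290]) cube([1424, 101, 65]);
translate([319, 446, 1365]) cube([1424, 101, 65]);
translate([400, 547, 76]) cube([110, 19, 1487]);
translate([591, 547, 76]) cube([110, 19, 1487]);
translate([782, 547, 76]) cube([110, 19, 1487]);
translate([973, 547, 76]) cube([110, 19, 1487]);
translate([1164, 547, 76]) cube([110, 19, 1487]);
translate([1355, 547, 76]) cube([110, 19, 1487]);
translate([1546, 547, 76]) cube([110, 19, 1487]);


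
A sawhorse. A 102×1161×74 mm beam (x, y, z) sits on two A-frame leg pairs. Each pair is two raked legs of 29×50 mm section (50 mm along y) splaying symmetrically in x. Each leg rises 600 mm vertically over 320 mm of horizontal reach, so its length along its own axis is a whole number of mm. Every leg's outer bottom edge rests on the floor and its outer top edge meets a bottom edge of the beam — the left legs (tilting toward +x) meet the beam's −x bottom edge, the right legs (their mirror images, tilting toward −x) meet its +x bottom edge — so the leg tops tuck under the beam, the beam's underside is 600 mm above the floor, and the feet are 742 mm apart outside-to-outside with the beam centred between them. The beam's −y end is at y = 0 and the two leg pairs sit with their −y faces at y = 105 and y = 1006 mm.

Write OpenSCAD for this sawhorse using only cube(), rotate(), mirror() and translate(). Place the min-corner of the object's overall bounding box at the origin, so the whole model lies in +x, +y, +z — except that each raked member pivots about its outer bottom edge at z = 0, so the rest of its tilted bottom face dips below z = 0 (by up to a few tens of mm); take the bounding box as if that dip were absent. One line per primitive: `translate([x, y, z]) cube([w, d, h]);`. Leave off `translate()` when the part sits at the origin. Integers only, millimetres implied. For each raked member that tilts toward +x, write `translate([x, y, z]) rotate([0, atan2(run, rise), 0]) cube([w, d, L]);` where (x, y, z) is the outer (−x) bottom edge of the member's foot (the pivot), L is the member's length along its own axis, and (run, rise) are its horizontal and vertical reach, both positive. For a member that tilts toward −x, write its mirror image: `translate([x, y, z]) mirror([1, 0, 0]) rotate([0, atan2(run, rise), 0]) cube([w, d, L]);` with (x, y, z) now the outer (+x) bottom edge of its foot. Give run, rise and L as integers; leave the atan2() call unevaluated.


// leg length = √(320² + 600²) = 680
// right-leg outer foot x = 2·320 + 102 = 742
// beam min-corner = (320, 0, 600)
translate([320, 0, 600]) cube([102, 1161, 74]);
translate([0, 105, 0]) rotate([0, atan2(320, 600), 0]) cube([29, 50, 680]);
translate([742, 105, 0]) mirror([1, 0, 0]) rotate([0, atan2(320, 600), 0]) cube([29, 50, 680]);
translate([0, 1006, 0]) rotate([0, atan2(320, 600), 0]) cube([29, 50, 680]);
translate([742, 1006, 0]) mirror([1, 0, 0]) rotate([0, atan2(320, 600), 0]) cube([29, 50, 680]);


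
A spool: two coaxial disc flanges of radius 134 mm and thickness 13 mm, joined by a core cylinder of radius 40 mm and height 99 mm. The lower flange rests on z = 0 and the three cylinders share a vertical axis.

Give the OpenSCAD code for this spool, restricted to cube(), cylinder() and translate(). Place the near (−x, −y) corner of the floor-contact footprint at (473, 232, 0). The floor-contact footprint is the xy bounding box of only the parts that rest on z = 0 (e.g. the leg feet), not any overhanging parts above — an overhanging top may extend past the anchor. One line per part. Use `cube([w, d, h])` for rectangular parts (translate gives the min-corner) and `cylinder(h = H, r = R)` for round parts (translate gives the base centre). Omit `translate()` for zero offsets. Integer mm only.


translate([607, 366, 0]) cylinder(h = 13, r = 134);
translate([607, 366, 13]) cylinder(h = 99, r = 40);
translate([607, 366, 112]) cylinder(h = 13, r = 134);


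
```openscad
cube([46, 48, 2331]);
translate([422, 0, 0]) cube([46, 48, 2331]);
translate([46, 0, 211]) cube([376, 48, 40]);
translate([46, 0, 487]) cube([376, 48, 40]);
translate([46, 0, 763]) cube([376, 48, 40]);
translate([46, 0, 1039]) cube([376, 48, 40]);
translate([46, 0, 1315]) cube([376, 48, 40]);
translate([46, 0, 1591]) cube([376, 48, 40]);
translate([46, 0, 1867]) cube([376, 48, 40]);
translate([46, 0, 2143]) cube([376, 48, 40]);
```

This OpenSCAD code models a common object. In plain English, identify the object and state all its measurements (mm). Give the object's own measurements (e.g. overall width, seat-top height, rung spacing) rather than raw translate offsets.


A straight ladder. Two 46×48 mm vertical rails, 2331 mm tall, stand 468 mm apart (outside-to-outside) with their front faces coplanar on the −y side. 8 rungs, each 48 mm deep and 40 mm tall, span between the inner faces of the rails, front faces flush with the rails. The lowest rung's underside is at z = 211 mm and rungs are spaced 276 mm apart (underside to underside).


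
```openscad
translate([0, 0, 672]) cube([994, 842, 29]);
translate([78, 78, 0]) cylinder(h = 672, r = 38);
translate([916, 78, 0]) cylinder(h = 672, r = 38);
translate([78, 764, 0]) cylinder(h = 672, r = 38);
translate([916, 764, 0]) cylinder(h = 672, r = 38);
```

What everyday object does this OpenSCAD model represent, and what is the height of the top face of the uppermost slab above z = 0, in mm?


A table. The table height is 701 mm.

A 994×842×29 slab sits at z = 672 on four Ø76 mm round legs — a table. The top surface is at 672 + 29 = 701 mm.


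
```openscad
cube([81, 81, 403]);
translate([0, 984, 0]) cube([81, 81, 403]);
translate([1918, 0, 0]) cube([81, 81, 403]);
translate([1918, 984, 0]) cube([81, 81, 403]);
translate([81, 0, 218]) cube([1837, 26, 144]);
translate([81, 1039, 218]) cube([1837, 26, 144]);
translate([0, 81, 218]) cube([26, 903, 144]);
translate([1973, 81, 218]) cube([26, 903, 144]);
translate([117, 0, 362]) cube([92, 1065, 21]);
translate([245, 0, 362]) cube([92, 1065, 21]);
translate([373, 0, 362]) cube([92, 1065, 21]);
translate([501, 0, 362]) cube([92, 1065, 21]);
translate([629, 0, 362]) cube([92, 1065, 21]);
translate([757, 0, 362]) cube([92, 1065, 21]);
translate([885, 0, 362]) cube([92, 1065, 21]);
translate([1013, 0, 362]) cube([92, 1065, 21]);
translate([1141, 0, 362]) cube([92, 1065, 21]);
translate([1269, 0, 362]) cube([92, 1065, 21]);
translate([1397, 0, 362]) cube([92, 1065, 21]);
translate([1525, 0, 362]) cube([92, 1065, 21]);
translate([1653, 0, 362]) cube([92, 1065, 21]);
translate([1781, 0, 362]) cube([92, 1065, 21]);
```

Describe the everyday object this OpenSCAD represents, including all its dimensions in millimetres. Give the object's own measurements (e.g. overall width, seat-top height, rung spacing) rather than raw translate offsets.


A bed frame 1999 mm long (x) by 1065 mm wide (y). Four 81×81 mm corner posts, 403 mm tall, at the corners of the footprint. Four rails of 26 mm thickness and 144 mm height run between adjacent posts with their undersides at z = 218 mm, their outer faces flush with the outside of the frame (the two x-running rails run between the posts' inner faces; the two y-running rails run between the posts' inner faces). 14 slats, each 92 mm wide (x) and 21 mm thick, lie across the top of the two x-running rails, running the full 1065 mm width of the frame in y; along x they sit between the end posts with a 36 mm gap after the −x posts and between neighbouring slats, leaving 45 mm before the +x posts.


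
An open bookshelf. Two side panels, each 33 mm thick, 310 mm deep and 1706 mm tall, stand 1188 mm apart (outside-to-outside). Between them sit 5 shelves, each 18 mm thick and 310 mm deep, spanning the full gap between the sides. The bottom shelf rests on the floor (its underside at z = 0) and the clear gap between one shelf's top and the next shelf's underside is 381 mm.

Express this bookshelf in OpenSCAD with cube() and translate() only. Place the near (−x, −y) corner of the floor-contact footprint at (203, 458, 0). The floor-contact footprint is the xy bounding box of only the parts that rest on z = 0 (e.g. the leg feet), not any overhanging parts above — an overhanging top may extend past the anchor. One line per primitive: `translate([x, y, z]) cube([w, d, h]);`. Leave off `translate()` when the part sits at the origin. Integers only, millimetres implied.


translate([203, 458, 0]) cube([33, 310, 1706]);
translate([1358, 458, 0]) cube([33, 310, 1706]);
translate([236, 458, 0]) cube([1122, 310, 18]);
translate([236, 458, 399]) cube([1122, 310, 18]);
translate([236, 458, 798]) cube([1122, 310, 18]);
translate([236, 458, 1197]) cube([1122, 310, 18]);
translate([236, 458, 1596]) cube([1122, 310, 18]);


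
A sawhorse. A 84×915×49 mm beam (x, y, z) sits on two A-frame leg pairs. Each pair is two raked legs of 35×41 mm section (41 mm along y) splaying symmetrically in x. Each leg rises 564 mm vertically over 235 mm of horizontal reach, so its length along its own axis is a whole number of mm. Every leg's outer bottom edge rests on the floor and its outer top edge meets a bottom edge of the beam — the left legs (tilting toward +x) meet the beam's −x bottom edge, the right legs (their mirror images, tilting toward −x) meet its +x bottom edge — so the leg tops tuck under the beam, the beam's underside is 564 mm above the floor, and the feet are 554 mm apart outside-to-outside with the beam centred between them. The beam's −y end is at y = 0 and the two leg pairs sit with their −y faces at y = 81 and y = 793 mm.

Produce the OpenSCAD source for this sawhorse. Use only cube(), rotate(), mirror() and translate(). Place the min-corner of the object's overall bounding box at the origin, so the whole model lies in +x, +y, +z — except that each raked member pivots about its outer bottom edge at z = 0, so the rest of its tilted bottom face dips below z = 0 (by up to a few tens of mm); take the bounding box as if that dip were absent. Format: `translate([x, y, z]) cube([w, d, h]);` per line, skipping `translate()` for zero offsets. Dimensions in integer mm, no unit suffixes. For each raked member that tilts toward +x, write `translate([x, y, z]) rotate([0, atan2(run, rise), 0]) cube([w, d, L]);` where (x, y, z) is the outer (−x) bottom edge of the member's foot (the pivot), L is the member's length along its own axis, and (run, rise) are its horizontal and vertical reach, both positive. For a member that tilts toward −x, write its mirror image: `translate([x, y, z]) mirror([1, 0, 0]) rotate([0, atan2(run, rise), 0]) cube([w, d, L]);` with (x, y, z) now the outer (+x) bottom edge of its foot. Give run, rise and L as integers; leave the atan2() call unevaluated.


// leg length = √(235² + 564²) = 611
// right-leg outer foot x = 2·235 + 84 = 554
// beam min-corner = (235, 0, 564)
translate([235, 0, 564]) cube([84, 915, 49]);
translate([0, 81, 0]) rotate([0, atan2(235, 564), 0]) cube([35, 41, 611]);
translate([554, 81, 0]) mirror([1, 0, 0]) rotate([0, atan2(235, 564), 0]) cube([35, 41, 611]);
translate([0, 793, 0]) rotate([0, atan2(235, 564), 0]) cube([35, 41, 611]);
translate([554, 793, 0]) mirror([1, 0, 0]) rotate([0, atan2(235, 564), 0]) cube([35, 41, 611]);


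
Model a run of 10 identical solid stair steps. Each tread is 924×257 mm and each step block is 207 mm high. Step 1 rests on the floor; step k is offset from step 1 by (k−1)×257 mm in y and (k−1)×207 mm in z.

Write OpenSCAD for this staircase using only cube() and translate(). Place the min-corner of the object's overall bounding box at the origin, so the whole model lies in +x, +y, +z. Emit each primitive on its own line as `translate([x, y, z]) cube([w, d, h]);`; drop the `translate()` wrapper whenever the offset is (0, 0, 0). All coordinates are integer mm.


cube([924, 257, 207]);
translate([0, 257, 207]) cube([924, 257, 207]);
translate([0, 514, 414]) cube([924, 257, 207]);
translate([0, 771, 621]) cube([924, 257, 207]);
translate([0, 1028, 828]) cube([924, 257, 207]);
translate([0, 1285, 1035]) cube([924, 257, 207]);
translate([0, 1542, 1242]) cube([924, 257, 207]);
translate([0, 1799, 1449]) cube([924, 257, 207]);
translate([0, 2056, 1656]) cube([924, 257, 207]);
translate([0, 2313, 1863]) cube([924, 257, 207]);


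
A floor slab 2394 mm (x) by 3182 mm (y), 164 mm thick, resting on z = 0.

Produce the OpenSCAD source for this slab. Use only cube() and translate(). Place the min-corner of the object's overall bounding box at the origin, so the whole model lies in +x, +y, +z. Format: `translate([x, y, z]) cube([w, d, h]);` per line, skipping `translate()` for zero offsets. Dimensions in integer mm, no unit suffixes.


cube([2394, 3182, 164]);


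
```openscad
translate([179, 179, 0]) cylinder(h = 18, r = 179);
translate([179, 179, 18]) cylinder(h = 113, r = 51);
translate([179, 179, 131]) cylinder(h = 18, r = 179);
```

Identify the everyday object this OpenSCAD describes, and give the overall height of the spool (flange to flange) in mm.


A spool. The overall height is 149 mm.

Three coaxial cylinders, large–small–large — a spool. Two 18 mm flanges and a 113 mm core give 18 + 113 + 18 = 149 mm.


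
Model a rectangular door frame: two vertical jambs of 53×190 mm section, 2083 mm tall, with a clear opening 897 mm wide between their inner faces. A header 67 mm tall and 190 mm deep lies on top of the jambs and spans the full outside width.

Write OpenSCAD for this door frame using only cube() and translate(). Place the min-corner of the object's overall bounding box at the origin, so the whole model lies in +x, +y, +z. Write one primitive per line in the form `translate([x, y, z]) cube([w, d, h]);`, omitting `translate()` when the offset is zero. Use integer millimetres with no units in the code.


cube([53, 190, 2083]);
translate([950, 0, 0]) cube([53, 190, 2083]);
translate([0, 0, 2083]) cube([1003, 190, 67]);


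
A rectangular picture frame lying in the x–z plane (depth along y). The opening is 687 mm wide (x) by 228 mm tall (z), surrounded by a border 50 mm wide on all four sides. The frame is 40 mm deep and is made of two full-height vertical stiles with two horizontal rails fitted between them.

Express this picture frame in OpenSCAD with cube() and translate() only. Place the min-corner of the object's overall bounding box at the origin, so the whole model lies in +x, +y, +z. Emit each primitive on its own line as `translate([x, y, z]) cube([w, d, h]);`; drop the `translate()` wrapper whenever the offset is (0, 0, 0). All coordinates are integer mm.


cube([50, 40, 328]);
translate([737, 0, 0]) cube([50, 40, 328]);
translate([50, 0, 0]) cube([687, 40, 50]);
translate([50, 0, 278]) cube([687, 40, 50]);
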